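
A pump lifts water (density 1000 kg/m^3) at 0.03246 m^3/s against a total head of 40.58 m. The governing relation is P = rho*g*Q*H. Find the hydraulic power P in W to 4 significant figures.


P = 1000 * 9.81 * 0.03246 * 40.58 = 12920 W
Therefore the hydraulic power P = 12920 W.


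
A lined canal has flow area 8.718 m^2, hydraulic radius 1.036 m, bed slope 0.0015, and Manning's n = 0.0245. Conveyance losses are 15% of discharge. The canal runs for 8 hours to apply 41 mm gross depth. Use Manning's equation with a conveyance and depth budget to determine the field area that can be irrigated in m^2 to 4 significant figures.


Approach: apply Manning's equation with a conveyance and depth budget, Q = (1/n)*A*R^(2/3)*S^(1/2); Q_field = Q*(1-loss); Area = Q_field*t/(d/1000).
Step 1 — canal discharge (Manning's equation):
  Q = (1/0.0245) * 8.718 * 1.036^(2/3) * 0.0015^(1/2) = 14.1103 m^3/s
Step 2 — delivered flow: Q_field = 14.1103*(1 - 15/100) = 11.9938 m^3/s
Step 3 — volume delivered: V = 11.9938 * 8*3600 = 345420 m^3
Step 4 — area served: A = V / (depth/1000) = 345420 / 0.041 = 8425000 m^2
Therefore the field area that can be irrigated = 8425000 m^2.


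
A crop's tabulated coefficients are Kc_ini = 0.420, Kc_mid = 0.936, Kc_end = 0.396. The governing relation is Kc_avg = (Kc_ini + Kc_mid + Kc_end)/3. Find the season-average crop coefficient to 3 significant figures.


Kc_avg = (0.420 + 0.936 + 0.396)/3 = 0.584
Therefore the season-average crop coefficient = 0.584.


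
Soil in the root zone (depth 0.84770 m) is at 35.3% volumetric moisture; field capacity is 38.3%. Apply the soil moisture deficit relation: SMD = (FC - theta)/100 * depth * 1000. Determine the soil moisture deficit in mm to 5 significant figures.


SMD = (38.3 - 35.3)/100 * 0.84770 * 1000 = 25.431 mm
Therefore the soil moisture deficit = 25.431 mm.


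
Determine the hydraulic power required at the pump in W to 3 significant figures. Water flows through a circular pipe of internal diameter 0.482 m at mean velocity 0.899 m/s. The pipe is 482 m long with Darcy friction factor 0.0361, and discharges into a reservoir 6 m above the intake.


Approach: apply continuity + Darcy-Weisbach + hydraulic power, Q = A*v; hf = f*(L/D)*(v^2/(2g)); H = static + hf; P = rho*g*Q*H.
Step 1 — flow rate (continuity, Q = A*v):
  A = pi*(0.482/2)^2 = 0.18247 m^2
  Q = 0.18247 * 0.899 = 0.16404 m^3/s
Step 2 — friction head loss (Darcy-Weisbach):
  hf = 0.0361 * (482/0.482) * (0.899^2 / (2*9.81))
  hf = 1.4871 m
Step 3 — total head: H = 6 + 1.4871 = 7.4871 m
Step 4 — hydraulic power (P = rho*g*Q*H):
  P = 1000 * 9.81 * 0.16404 * 7.4871 = 12000 W
Therefore the hydraulic power required at the pump = 12000 W.


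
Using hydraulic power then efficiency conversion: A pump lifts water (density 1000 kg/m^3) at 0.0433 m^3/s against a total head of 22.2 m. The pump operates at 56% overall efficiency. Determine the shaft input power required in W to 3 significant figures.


Approach: apply hydraulic power then efficiency conversion, P = rho*g*Q*H; P_in = P/eta.
Step 1 — hydraulic power (P = rho*g*Q*H):
  P = 1000 * 9.81 * 0.0433 * 22.2 = 9430.0 W
Step 2 — input power: P_in = P/eta = 9430.0 / 0.56 = 16800 W
Therefore the shaft input power required = 16800 W.


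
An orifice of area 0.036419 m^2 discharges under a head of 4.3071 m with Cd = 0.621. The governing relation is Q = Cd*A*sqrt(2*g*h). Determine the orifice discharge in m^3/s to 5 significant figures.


Q = 0.621 * 0.036419 * sqrt(2*9.81*4.3071) = 0.20790 m^3/s
Therefore the orifice discharge = 0.20790 m^3/s.


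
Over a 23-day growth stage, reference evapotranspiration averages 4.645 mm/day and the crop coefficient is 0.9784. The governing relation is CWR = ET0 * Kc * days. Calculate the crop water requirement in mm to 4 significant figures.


CWR = 4.645 * 0.9784 * 23 = 104.5 mm
Therefore the crop water requirement = 104.5 mm.


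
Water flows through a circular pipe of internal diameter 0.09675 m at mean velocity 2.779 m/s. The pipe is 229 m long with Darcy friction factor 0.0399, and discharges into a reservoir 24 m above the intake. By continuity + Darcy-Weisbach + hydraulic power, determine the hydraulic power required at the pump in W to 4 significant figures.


Approach: apply continuity + Darcy-Weisbach + hydraulic power, Q = A*v; hf = f*(L/D)*(v^2/(2g)); H = static + hf; P = rho*g*Q*H.
Step 1 — flow rate (continuity, Q = A*v):
  A = pi*(0.09675/2)^2 = 0.00735177 m^2
  Q = 0.00735177 * 2.779 = 0.0204306 m^3/s
Step 2 — friction head loss (Darcy-Weisbach):
  hf = 0.0399 * (229/0.09675) * (2.779^2 / (2*9.81))
  hf = 37.1737 m
Step 3 — total head: H = 24 + 37.1737 = 61.1737 m
Step 4 — hydraulic power (P = rho*g*Q*H):
  P = 1000 * 9.81 * 0.0204306 * 61.1737 = 12260 W
Therefore the hydraulic power required at the pump = 12260 W.


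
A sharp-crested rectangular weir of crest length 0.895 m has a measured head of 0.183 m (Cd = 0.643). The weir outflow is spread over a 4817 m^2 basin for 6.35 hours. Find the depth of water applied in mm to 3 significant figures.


Approach: apply the rectangular weir equation with a volume-to-depth conversion, Q = (2/3)*Cd*L*sqrt(2g)*H^1.5; d = Q*t/A * 1000.
Step 1 — weir discharge:
  Q = (2/3)*0.643*0.895*sqrt(2*9.81)*0.183^1.5 = 0.13304 m^3/s
Step 2 — volume: V = 0.13304 * 6.35*3600 = 3041.2 m^3
Step 3 — depth: d = V/A * 1000 = 3041.2/4817 * 1000 = 631 mm
Therefore the depth of water applied = 631 mm.


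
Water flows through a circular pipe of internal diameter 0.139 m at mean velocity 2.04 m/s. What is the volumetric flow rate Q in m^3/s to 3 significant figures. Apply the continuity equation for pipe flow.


Approach: apply the continuity equation for pipe flow, Q = A * v with A = pi*(D/2)^2.
A = pi*(0.139/2)^2 = 0.015175 m^2
Q = 0.015175 * 2.04 = 0.0310 m^3/s
Therefore the volumetric flow rate Q = 0.0310 m^3/s.


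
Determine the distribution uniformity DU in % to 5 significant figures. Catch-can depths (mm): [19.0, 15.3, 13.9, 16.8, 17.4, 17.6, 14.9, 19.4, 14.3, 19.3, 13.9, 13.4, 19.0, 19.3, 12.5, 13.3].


Approach: apply the low-quarter distribution uniformity, DU = (mean of lowest quarter of readings / overall mean)*100.
sorted lowest 4 of 16: [12.5, 13.3, 13.4, 13.9] -> mean = 13.27500 mm
overall mean = 16.20625 mm
DU = (13.27500/16.20625)*100 = 81.913 %
Therefore the distribution uniformity DU = 81.913 %.


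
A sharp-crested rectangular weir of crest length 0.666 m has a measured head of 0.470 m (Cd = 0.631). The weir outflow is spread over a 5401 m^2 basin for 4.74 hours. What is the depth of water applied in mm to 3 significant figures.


Approach: apply the rectangular weir equation with a volume-to-depth conversion, Q = (2/3)*Cd*L*sqrt(2g)*H^1.5; d = Q*t/A * 1000.
Step 1 — weir discharge:
  Q = (2/3)*0.631*0.666*sqrt(2*9.81)*0.470^1.5 = 0.39986 m^3/s
Step 2 — volume: V = 0.39986 * 4.74*3600 = 6823.2 m^3
Step 3 — depth: d = V/A * 1000 = 6823.2/5401 * 1000 = 1260 mm
Therefore the depth of water applied = 1260 mm.


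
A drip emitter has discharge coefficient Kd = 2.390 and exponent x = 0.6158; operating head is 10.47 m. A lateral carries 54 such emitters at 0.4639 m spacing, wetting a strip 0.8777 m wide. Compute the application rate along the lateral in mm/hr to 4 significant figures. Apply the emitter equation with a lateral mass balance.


Approach: apply the emitter equation with a lateral mass balance, q = Kd*h^x; Q = n*q; rate = Q/(n*spacing*width).
Step 1 — single emitter flow (q = Kd*h^x):
  q = 2.390 * 10.47^0.6158 = 10.1504 L/hr
Step 2 — total lateral flow: Q = 54 * 10.1504 = 548.119 L/hr
Step 3 — wetted area: A = 54 * 0.4639 * 0.8777 = 21.9869 m^2
Step 4 — application rate: Q/A = 548.119/21.9869 = 24.93 mm/hr
Therefore the application rate along the lateral = 24.93 mm/hr.


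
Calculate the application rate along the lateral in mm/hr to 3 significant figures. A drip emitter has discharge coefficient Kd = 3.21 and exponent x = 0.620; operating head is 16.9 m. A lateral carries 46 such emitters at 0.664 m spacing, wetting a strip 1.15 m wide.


Approach: apply the emitter equation with a lateral mass balance, q = Kd*h^x; Q = n*q; rate = Q/(n*spacing*width).
Step 1 — single emitter flow (q = Kd*h^x):
  q = 3.21 * 16.9^0.620 = 18.527 L/hr
Step 2 — total lateral flow: Q = 46 * 18.527 = 852.22 L/hr
Step 3 — wetted area: A = 46 * 0.664 * 1.15 = 35.126 m^2
Step 4 — application rate: Q/A = 852.22/35.126 = 24.3 mm/hr
Therefore the application rate along the lateral = 24.3 mm/hr.


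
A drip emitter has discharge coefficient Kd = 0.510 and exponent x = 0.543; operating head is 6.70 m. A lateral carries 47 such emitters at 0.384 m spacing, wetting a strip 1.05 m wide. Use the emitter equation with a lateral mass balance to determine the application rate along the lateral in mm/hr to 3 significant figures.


Approach: apply the emitter equation with a lateral mass balance, q = Kd*h^x; Q = n*q; rate = Q/(n*spacing*width).
Step 1 — single emitter flow (q = Kd*h^x):
  q = 0.510 * 6.70^0.543 = 1.4326 L/hr
Step 2 — total lateral flow: Q = 47 * 1.4326 = 67.333 L/hr
Step 3 — wetted area: A = 47 * 0.384 * 1.05 = 18.950 m^2
Step 4 — application rate: Q/A = 67.333/18.950 = 3.55 mm/hr
Therefore the application rate along the lateral = 3.55 mm/hr.


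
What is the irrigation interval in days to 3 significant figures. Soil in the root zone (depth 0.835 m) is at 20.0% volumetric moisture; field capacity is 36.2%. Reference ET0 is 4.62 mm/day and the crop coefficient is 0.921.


Approach: apply soil-water budget scheduling, SMD = (FC-theta)/100*depth*1000; ETc = ET0*Kc; interval = SMD/ETc.
Step 1 — soil moisture deficit:
  SMD = (36.2 - 20.0)/100 * 0.835 * 1000 = 135.27 mm
Step 2 — daily crop ET (ETc = ET0*Kc):
  ETc = 4.62 * 0.921 = 4.2550 mm/day
Step 3 — irrigation interval (SMD/ETc):
  interval = 135.27 / 4.2550 = 31.8 days
Therefore the irrigation interval = 31.8 days.


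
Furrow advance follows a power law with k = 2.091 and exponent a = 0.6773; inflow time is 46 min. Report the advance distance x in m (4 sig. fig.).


Approach: apply the power-law advance function, x = k*t^a.
x = 2.091 * 46^0.6773 = 27.96 m
Therefore the advance distance x = 27.96 m.


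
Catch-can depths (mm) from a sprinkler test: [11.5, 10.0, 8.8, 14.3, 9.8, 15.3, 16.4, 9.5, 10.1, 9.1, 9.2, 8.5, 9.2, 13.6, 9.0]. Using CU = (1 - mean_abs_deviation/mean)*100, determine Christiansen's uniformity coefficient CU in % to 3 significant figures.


mean = 10.953 mm
mean |d_i - mean| = 2.1778 mm
CU = (1 - 2.1778/10.953)*100 = 80.1 %
Therefore Christiansen's uniformity coefficient CU = 80.1 %.


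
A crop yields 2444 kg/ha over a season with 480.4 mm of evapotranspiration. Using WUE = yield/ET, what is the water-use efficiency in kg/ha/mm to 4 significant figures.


WUE = 2444 / 480.4 = 5.087 kg/ha/mm
Therefore the water-use efficiency = 5.087 kg/ha/mm.


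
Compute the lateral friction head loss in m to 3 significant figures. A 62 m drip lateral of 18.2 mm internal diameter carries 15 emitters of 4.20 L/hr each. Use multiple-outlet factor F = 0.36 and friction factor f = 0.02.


Approach: apply Darcy-Weisbach with the multiple-outlet F-factor, Q = n*q/(3600*1000) m^3/s; v = Q/A; hf = F*f*(L/D)*(v^2/(2g)).
Q = 15*4.20/(3600*1000) = 1.7500e-05 m^3/s
A = pi*(18.2e-3/2)^2 = 2.6016e-04 m^2, so v = Q/A = 0.067268 m/s
hf = 0.36*0.02*(62/0.0182)*(0.067268^2/(2*9.81)) = 0.00566 m
Therefore the lateral friction head loss = 0.00566 m.


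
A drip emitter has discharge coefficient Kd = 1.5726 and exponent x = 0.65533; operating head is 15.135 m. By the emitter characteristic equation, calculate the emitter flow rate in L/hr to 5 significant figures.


Approach: apply the emitter characteristic equation, q = Kd * h^x.
q = 1.5726 * 15.135^0.65533 = 9.3303 L/hr
Therefore the emitter flow rate = 9.3303 L/hr.


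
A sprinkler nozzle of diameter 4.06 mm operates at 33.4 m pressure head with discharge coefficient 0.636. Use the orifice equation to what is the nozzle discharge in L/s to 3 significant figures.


Approach: apply the orifice equation, Q = Cd*A*sqrt(2*g*h), A = pi*(d/2)^2.
A = pi*(4.06e-3/2)^2 = 1.2946e-05 m^2
Q = 0.636 * 1.2946e-05 * sqrt(2*9.81*33.4) * 1000 = 0.211 L/s
Therefore the nozzle discharge = 0.211 L/s.


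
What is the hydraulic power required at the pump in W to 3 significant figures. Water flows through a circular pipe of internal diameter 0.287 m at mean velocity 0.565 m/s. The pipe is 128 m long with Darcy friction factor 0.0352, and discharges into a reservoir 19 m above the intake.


Approach: apply continuity + Darcy-Weisbach + hydraulic power, Q = A*v; hf = f*(L/D)*(v^2/(2g)); H = static + hf; P = rho*g*Q*H.
Step 1 — flow rate (continuity, Q = A*v):
  A = pi*(0.287/2)^2 = 0.064692 m^2
  Q = 0.064692 * 0.565 = 0.036551 m^3/s
Step 2 — friction head loss (Darcy-Weisbach):
  hf = 0.0352 * (128/0.287) * (0.565^2 / (2*9.81))
  hf = 0.25543 m
Step 3 — total head: H = 19 + 0.25543 = 19.255 m
Step 4 — hydraulic power (P = rho*g*Q*H):
  P = 1000 * 9.81 * 0.036551 * 19.255 = 6900 W
Therefore the hydraulic power required at the pump = 6900 W.


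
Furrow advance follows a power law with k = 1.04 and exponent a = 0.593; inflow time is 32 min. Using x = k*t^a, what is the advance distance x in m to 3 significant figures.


x = 1.04 * 32^0.593 = 8.12 m
Therefore the advance distance x = 8.12 m.


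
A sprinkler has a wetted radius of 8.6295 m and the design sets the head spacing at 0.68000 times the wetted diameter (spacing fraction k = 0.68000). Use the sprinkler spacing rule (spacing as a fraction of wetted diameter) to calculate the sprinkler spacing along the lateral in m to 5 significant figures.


Approach: apply the sprinkler spacing rule (spacing as a fraction of wetted diameter), S = k*(2*R).
S = 0.68000 * (2 * 8.6295) = 11.736 m
Therefore the sprinkler spacing along the lateral = 11.736 m.


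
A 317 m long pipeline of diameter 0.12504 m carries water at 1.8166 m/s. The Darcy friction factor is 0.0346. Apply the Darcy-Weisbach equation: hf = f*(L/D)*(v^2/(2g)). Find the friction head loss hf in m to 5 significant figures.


hf = 0.0346 * (317/0.12504) * (1.8166^2 / (2*9.81))
hf = 14.754 m
Therefore the friction head loss hf = 14.754 m.


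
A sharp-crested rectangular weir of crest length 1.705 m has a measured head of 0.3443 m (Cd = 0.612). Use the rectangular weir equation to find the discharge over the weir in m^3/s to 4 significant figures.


Approach: apply the rectangular weir equation, Q = (2/3)*Cd*L*sqrt(2g)*H^1.5.
Q = (2/3)*0.612*1.705*sqrt(2*9.81)*0.3443^1.5 = 0.6225 m^3/s
Therefore the discharge over the weir = 0.6225 m^3/s.


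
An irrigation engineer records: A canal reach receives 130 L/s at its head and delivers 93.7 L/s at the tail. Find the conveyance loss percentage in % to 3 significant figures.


Approach: apply the conveyance loss ratio, loss% = ((Q_head - Q_tail)/Q_head)*100.
loss = ((130 - 93.7)/130)*100 = 27.9 %
Therefore the conveyance loss percentage = 27.9 %.


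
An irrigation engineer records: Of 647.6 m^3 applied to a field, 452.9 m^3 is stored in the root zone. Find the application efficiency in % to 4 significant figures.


Approach: apply the application efficiency ratio, Ea = (stored/applied)*100.
Ea = (452.9/647.6)*100 = 69.94 %
Therefore the application efficiency = 69.94 %.


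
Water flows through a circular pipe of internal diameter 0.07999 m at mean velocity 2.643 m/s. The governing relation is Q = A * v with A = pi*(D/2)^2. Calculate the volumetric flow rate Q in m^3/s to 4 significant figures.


A = pi*(0.07999/2)^2 = 0.00502529 m^2
Q = 0.00502529 * 2.643 = 0.01328 m^3/s
Therefore the volumetric flow rate Q = 0.01328 m^3/s.


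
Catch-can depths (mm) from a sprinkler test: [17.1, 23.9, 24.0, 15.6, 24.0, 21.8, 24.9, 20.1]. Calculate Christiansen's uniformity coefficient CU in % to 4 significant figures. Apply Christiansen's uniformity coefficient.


Approach: apply Christiansen's uniformity coefficient, CU = (1 - mean_abs_deviation/mean)*100.
mean = 21.4250 mm
mean |d_i - mean| = 2.86875 mm
CU = (1 - 2.86875/21.4250)*100 = 86.61 %
Therefore Christiansen's uniformity coefficient CU = 86.61 %.


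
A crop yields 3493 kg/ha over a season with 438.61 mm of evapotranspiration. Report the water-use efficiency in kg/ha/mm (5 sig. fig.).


Approach: apply the water-use efficiency ratio, WUE = yield/ET.
WUE = 3493 / 438.61 = 7.9638 kg/ha/mm
Therefore the water-use efficiency = 7.9638 kg/ha/mm.


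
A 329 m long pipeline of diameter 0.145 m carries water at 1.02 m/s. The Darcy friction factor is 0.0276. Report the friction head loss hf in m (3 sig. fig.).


Approach: apply the Darcy-Weisbach equation, hf = f*(L/D)*(v^2/(2g)).
hf = 0.0276 * (329/0.145) * (1.02^2 / (2*9.81))
hf = 3.32 m
Therefore the friction head loss hf = 3.32 m.


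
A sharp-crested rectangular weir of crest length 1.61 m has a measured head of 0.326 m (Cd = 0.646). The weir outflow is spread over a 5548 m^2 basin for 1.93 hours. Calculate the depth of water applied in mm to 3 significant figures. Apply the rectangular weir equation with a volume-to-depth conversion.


Approach: apply the rectangular weir equation with a volume-to-depth conversion, Q = (2/3)*Cd*L*sqrt(2g)*H^1.5; d = Q*t/A * 1000.
Step 1 — weir discharge:
  Q = (2/3)*0.646*1.61*sqrt(2*9.81)*0.326^1.5 = 0.57167 m^3/s
Step 2 — volume: V = 0.57167 * 1.93*3600 = 3971.9 m^3
Step 3 — depth: d = V/A * 1000 = 3971.9/5548 * 1000 = 716 mm
Therefore the depth of water applied = 716 mm.


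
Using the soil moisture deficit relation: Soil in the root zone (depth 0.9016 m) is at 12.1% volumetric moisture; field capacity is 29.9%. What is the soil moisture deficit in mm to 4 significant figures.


Approach: apply the soil moisture deficit relation, SMD = (FC - theta)/100 * depth * 1000.
SMD = (29.9 - 12.1)/100 * 0.9016 * 1000 = 160.5 mm
Therefore the soil moisture deficit = 160.5 mm.


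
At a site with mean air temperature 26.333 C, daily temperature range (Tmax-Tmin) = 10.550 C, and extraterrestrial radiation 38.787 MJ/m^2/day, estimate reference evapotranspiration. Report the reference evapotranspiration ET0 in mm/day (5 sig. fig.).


Approach: apply the Hargreaves-Samani method, ET0 = 0.0023*(Tmean+17.8)*sqrt(Tmax-Tmin)*0.408*Ra.
ET0 = 0.0023*(26.333+17.8)*sqrt(10.550)*0.408*38.787 = 5.2175 mm/day
Therefore the reference evapotranspiration ET0 = 5.2175 mm/day.


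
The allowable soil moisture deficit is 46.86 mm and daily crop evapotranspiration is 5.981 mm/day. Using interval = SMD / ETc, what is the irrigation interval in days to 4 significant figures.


interval = 46.86 / 5.981 = 7.835 days
Therefore the irrigation interval = 7.835 days.


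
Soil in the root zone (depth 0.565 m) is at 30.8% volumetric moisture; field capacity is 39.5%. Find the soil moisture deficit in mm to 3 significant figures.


Approach: apply the soil moisture deficit relation, SMD = (FC - theta)/100 * depth * 1000.
SMD = (39.5 - 30.8)/100 * 0.565 * 1000 = 49.2 mm
Therefore the soil moisture deficit = 49.2 mm.


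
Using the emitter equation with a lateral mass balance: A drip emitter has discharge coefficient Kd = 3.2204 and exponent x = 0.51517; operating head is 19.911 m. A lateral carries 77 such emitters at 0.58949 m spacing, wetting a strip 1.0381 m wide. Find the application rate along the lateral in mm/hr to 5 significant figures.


Approach: apply the emitter equation with a lateral mass balance, q = Kd*h^x; Q = n*q; rate = Q/(n*spacing*width).
Step 1 — single emitter flow (q = Kd*h^x):
  q = 3.2204 * 19.911^0.51517 = 15.03708 L/hr
Step 2 — total lateral flow: Q = 77 * 15.03708 = 1157.855 L/hr
Step 3 — wetted area: A = 77 * 0.58949 * 1.0381 = 47.12012 m^2
Step 4 — application rate: Q/A = 1157.855/47.12012 = 24.572 mm/hr
Therefore the application rate along the lateral = 24.572 mm/hr.


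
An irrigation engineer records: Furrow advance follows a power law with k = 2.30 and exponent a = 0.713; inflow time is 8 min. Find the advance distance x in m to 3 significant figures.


Approach: apply the power-law advance function, x = k*t^a.
x = 2.30 * 8^0.713 = 10.1 m
Therefore the advance distance x = 10.1 m.


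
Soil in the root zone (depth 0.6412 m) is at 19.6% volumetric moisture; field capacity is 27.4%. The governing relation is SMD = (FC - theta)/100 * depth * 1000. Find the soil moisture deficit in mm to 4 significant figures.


SMD = (27.4 - 19.6)/100 * 0.6412 * 1000 = 50.01 mm
Therefore the soil moisture deficit = 50.01 mm.


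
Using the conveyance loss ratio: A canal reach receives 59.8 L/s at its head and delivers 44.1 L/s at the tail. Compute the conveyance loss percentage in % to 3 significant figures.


Approach: apply the conveyance loss ratio, loss% = ((Q_head - Q_tail)/Q_head)*100.
loss = ((59.8 - 44.1)/59.8)*100 = 26.3 %
Therefore the conveyance loss percentage = 26.3 %.


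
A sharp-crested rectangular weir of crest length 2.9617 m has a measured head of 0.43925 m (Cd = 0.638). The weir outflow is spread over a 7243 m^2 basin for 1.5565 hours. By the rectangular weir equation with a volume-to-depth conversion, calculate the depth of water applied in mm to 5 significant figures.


Approach: apply the rectangular weir equation with a volume-to-depth conversion, Q = (2/3)*Cd*L*sqrt(2g)*H^1.5; d = Q*t/A * 1000.
Step 1 — weir discharge:
  Q = (2/3)*0.638*2.9617*sqrt(2*9.81)*0.43925^1.5 = 1.624380 m^3/s
Step 2 — volume: V = 1.624380 * 1.5565*3600 = 9102.051 m^3
Step 3 — depth: d = V/A * 1000 = 9102.051/7243 * 1000 = 1256.7 mm
Therefore the depth of water applied = 1256.7 mm.


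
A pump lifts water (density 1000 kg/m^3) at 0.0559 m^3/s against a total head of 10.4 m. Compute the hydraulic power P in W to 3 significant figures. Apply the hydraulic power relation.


Approach: apply the hydraulic power relation, P = rho*g*Q*H.
P = 1000 * 9.81 * 0.0559 * 10.4 = 5700 W
Therefore the hydraulic power P = 5700 W.


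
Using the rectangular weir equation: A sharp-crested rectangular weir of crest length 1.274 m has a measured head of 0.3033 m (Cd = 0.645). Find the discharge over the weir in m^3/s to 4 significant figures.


Approach: apply the rectangular weir equation, Q = (2/3)*Cd*L*sqrt(2g)*H^1.5.
Q = (2/3)*0.645*1.274*sqrt(2*9.81)*0.3033^1.5 = 0.4053 m^3/s
Therefore the discharge over the weir = 0.4053 m^3/s.


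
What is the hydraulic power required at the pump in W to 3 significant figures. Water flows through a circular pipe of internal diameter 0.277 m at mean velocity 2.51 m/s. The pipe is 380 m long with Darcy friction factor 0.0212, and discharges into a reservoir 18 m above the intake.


Approach: apply continuity + Darcy-Weisbach + hydraulic power, Q = A*v; hf = f*(L/D)*(v^2/(2g)); H = static + hf; P = rho*g*Q*H.
Step 1 — flow rate (continuity, Q = A*v):
  A = pi*(0.277/2)^2 = 0.060263 m^2
  Q = 0.060263 * 2.51 = 0.15126 m^3/s
Step 2 — friction head loss (Darcy-Weisbach):
  hf = 0.0212 * (380/0.277) * (2.51^2 / (2*9.81))
  hf = 9.3387 m
Step 3 — total head: H = 18 + 9.3387 = 27.339 m
Step 4 — hydraulic power (P = rho*g*Q*H):
  P = 1000 * 9.81 * 0.15126 * 27.339 = 40600 W
Therefore the hydraulic power required at the pump = 40600 W.


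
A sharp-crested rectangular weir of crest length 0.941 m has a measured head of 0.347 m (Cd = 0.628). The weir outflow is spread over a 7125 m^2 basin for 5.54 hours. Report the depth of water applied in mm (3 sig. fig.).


Approach: apply the rectangular weir equation with a volume-to-depth conversion, Q = (2/3)*Cd*L*sqrt(2g)*H^1.5; d = Q*t/A * 1000.
Step 1 — weir discharge:
  Q = (2/3)*0.628*0.941*sqrt(2*9.81)*0.347^1.5 = 0.35670 m^3/s
Step 2 — volume: V = 0.35670 * 5.54*3600 = 7114.0 m^3
Step 3 — depth: d = V/A * 1000 = 7114.0/7125 * 1000 = 998 mm
Therefore the depth of water applied = 998 mm.


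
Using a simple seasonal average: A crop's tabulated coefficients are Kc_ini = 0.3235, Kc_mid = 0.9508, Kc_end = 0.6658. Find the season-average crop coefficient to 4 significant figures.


Approach: apply a simple seasonal average, Kc_avg = (Kc_ini + Kc_mid + Kc_end)/3.
Kc_avg = (0.3235 + 0.9508 + 0.6658)/3 = 0.6467
Therefore the season-average crop coefficient = 0.6467.


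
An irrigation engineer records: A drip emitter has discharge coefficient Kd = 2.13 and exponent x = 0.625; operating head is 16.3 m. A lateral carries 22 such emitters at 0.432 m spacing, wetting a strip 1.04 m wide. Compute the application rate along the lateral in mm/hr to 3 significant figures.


Approach: apply the emitter equation with a lateral mass balance, q = Kd*h^x; Q = n*q; rate = Q/(n*spacing*width).
Step 1 — single emitter flow (q = Kd*h^x):
  q = 2.13 * 16.3^0.625 = 12.190 L/hr
Step 2 — total lateral flow: Q = 22 * 12.190 = 268.18 L/hr
Step 3 — wetted area: A = 22 * 0.432 * 1.04 = 9.8842 m^2
Step 4 — application rate: Q/A = 268.18/9.8842 = 27.1 mm/hr
Therefore the application rate along the lateral = 27.1 mm/hr.


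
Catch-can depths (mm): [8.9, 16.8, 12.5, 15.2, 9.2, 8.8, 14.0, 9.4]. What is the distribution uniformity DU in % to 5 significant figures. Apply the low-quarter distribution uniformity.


Approach: apply the low-quarter distribution uniformity, DU = (mean of lowest quarter of readings / overall mean)*100.
sorted lowest 2 of 8: [8.8, 8.9] -> mean = 8.850000 mm
overall mean = 11.85000 mm
DU = (8.850000/11.85000)*100 = 74.684 %
Therefore the distribution uniformity DU = 74.684 %.


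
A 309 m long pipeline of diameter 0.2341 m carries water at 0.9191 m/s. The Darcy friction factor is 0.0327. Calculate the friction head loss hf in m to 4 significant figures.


Approach: apply the Darcy-Weisbach equation, hf = f*(L/D)*(v^2/(2g)).
hf = 0.0327 * (309/0.2341) * (0.9191^2 / (2*9.81))
hf = 1.858 m
Therefore the friction head loss hf = 1.858 m.


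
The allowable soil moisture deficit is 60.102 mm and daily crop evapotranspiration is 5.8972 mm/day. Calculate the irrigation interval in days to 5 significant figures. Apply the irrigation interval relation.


Approach: apply the irrigation interval relation, interval = SMD / ETc.
interval = 60.102 / 5.8972 = 10.192 days
Therefore the irrigation interval = 10.192 days.


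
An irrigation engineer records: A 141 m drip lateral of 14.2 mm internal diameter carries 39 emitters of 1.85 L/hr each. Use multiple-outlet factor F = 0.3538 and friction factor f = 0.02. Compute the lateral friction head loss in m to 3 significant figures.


Approach: apply Darcy-Weisbach with the multiple-outlet F-factor, Q = n*q/(3600*1000) m^3/s; v = Q/A; hf = F*f*(L/D)*(v^2/(2g)).
Q = 39*1.85/(3600*1000) = 2.0042e-05 m^3/s
A = pi*(14.2e-3/2)^2 = 1.5837e-04 m^2, so v = Q/A = 0.12655 m/s
hf = 0.3538*0.02*(141/0.0142)*(0.12655^2/(2*9.81)) = 0.0574 m
Therefore the lateral friction head loss = 0.0574 m.


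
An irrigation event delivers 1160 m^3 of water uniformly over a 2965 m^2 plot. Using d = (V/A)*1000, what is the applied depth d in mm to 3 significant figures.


d = (1160 / 2965) * 1000 = 391 mm
Therefore the applied depth d = 391 mm.


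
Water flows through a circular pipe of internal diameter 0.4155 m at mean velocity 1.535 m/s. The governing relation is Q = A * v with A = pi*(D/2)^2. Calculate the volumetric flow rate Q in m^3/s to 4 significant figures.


A = pi*(0.4155/2)^2 = 0.135591 m^2
Q = 0.135591 * 1.535 = 0.2081 m^3/s
Therefore the volumetric flow rate Q = 0.2081 m^3/s.


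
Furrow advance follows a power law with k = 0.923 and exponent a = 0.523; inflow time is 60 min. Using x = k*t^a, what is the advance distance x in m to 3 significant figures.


x = 0.923 * 60^0.523 = 7.86 m
Therefore the advance distance x = 7.86 m.


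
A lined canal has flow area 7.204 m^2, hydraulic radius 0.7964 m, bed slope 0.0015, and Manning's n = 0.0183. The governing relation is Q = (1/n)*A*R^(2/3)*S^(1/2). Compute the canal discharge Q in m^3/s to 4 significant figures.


Q = (1/0.0183) * 7.204 * 0.7964^(2/3) * 0.0015^(1/2) = 13.10 m^3/s
Therefore the canal discharge Q = 13.10 m^3/s.


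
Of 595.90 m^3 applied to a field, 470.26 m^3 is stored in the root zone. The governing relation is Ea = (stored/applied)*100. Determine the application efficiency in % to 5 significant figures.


Ea = (470.26/595.90)*100 = 78.916 %
Therefore the application efficiency = 78.916 %.


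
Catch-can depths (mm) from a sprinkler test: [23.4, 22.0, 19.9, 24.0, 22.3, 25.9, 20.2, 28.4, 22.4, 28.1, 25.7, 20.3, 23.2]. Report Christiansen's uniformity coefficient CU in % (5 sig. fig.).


Approach: apply Christiansen's uniformity coefficient, CU = (1 - mean_abs_deviation/mean)*100.
mean = 23.52308 mm
mean |d_i - mean| = 2.228402 mm
CU = (1 - 2.228402/23.52308)*100 = 90.527 %
Therefore Christiansen's uniformity coefficient CU = 90.527 %.


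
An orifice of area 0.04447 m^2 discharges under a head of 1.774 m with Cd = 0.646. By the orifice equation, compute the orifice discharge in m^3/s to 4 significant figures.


Approach: apply the orifice equation, Q = Cd*A*sqrt(2*g*h).
Q = 0.646 * 0.04447 * sqrt(2*9.81*1.774) = 0.1695 m^3/s
Therefore the orifice discharge = 0.1695 m^3/s.


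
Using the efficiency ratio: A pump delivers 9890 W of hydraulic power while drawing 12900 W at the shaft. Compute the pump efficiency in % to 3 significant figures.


Approach: apply the efficiency ratio, eta = (P_out/P_in)*100.
eta = (9890 / 12900) * 100 = 76.7 %
Therefore the pump efficiency = 76.7 %.


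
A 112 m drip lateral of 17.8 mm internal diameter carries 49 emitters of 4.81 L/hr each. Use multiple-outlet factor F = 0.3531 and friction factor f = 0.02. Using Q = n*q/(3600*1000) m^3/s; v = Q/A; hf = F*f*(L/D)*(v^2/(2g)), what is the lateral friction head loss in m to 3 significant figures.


Q = 49*4.81/(3600*1000) = 6.5469e-05 m^3/s
A = pi*(17.8e-3/2)^2 = 2.4885e-04 m^2, so v = Q/A = 0.26309 m/s
hf = 0.3531*0.02*(112/0.0178)*(0.26309^2/(2*9.81)) = 0.157 m
Therefore the lateral friction head loss = 0.157 m.


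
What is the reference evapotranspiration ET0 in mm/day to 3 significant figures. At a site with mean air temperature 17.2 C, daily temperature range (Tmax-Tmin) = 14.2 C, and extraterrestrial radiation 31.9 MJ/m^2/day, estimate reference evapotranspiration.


Approach: apply the Hargreaves-Samani method, ET0 = 0.0023*(Tmean+17.8)*sqrt(Tmax-Tmin)*0.408*Ra.
ET0 = 0.0023*(17.2+17.8)*sqrt(14.2)*0.408*31.9 = 3.95 mm/day
Therefore the reference evapotranspiration ET0 = 3.95 mm/day.


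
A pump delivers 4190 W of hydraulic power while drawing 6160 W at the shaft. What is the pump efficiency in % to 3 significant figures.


Approach: apply the efficiency ratio, eta = (P_out/P_in)*100.
eta = (4190 / 6160) * 100 = 68.0 %
Therefore the pump efficiency = 68.0 %.


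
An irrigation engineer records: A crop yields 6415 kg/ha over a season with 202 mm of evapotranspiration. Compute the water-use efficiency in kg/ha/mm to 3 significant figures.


Approach: apply the water-use efficiency ratio, WUE = yield/ET.
WUE = 6415 / 202 = 31.8 kg/ha/mm
Therefore the water-use efficiency = 31.8 kg/ha/mm.


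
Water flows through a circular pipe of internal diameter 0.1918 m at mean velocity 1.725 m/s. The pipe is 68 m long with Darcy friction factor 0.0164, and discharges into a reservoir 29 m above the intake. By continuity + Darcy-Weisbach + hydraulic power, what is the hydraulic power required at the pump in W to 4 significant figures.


Approach: apply continuity + Darcy-Weisbach + hydraulic power, Q = A*v; hf = f*(L/D)*(v^2/(2g)); H = static + hf; P = rho*g*Q*H.
Step 1 — flow rate (continuity, Q = A*v):
  A = pi*(0.1918/2)^2 = 0.0288926 m^2
  Q = 0.0288926 * 1.725 = 0.0498398 m^3/s
Step 2 — friction head loss (Darcy-Weisbach):
  hf = 0.0164 * (68/0.1918) * (1.725^2 / (2*9.81))
  hf = 0.881827 m
Step 3 — total head: H = 29 + 0.881827 = 29.8818 m
Step 4 — hydraulic power (P = rho*g*Q*H):
  P = 1000 * 9.81 * 0.0498398 * 29.8818 = 14610 W
Therefore the hydraulic power required at the pump = 14610 W.


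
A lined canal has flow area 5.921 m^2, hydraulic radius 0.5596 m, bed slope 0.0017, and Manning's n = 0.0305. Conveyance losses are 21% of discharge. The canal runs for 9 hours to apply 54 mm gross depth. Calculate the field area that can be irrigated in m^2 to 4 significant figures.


Approach: apply Manning's equation with a conveyance and depth budget, Q = (1/n)*A*R^(2/3)*S^(1/2); Q_field = Q*(1-loss); Area = Q_field*t/(d/1000).
Step 1 — canal discharge (Manning's equation):
  Q = (1/0.0305) * 5.921 * 0.5596^(2/3) * 0.0017^(1/2) = 5.43548 m^3/s
Step 2 — delivered flow: Q_field = 5.43548*(1 - 21/100) = 4.29403 m^3/s
Step 3 — volume delivered: V = 4.29403 * 9*3600 = 139127 m^3
Step 4 — area served: A = V / (depth/1000) = 139127 / 0.054 = 2576000 m^2
Therefore the field area that can be irrigated = 2576000 m^2.


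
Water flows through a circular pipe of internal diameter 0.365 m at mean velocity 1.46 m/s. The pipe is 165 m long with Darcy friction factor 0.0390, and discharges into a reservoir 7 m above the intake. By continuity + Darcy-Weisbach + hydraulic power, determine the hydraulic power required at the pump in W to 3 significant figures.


Approach: apply continuity + Darcy-Weisbach + hydraulic power, Q = A*v; hf = f*(L/D)*(v^2/(2g)); H = static + hf; P = rho*g*Q*H.
Step 1 — flow rate (continuity, Q = A*v):
  A = pi*(0.365/2)^2 = 0.10463 m^2
  Q = 0.10463 * 1.46 = 0.15277 m^3/s
Step 2 — friction head loss (Darcy-Weisbach):
  hf = 0.0390 * (165/0.365) * (1.46^2 / (2*9.81))
  hf = 1.9154 m
Step 3 — total head: H = 7 + 1.9154 = 8.9154 m
Step 4 — hydraulic power (P = rho*g*Q*H):
  P = 1000 * 9.81 * 0.15277 * 8.9154 = 13400 W
Therefore the hydraulic power required at the pump = 13400 W.


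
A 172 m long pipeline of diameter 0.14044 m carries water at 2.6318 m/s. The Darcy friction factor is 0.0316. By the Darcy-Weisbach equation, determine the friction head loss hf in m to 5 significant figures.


Approach: apply the Darcy-Weisbach equation, hf = f*(L/D)*(v^2/(2g)).
hf = 0.0316 * (172/0.14044) * (2.6318^2 / (2*9.81))
hf = 13.663 m
Therefore the friction head loss hf = 13.663 m.


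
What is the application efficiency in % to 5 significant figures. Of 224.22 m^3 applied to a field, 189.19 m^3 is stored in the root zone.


Approach: apply the application efficiency ratio, Ea = (stored/applied)*100.
Ea = (189.19/224.22)*100 = 84.377 %
Therefore the application efficiency = 84.377 %.


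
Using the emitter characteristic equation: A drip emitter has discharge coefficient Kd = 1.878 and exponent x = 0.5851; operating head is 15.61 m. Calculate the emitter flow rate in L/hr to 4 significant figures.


Approach: apply the emitter characteristic equation, q = Kd * h^x.
q = 1.878 * 15.61^0.5851 = 9.375 L/hr
Therefore the emitter flow rate = 9.375 L/hr.


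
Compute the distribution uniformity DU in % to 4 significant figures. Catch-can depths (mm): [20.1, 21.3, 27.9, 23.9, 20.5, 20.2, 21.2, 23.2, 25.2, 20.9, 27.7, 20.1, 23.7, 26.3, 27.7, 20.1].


Approach: apply the low-quarter distribution uniformity, DU = (mean of lowest quarter of readings / overall mean)*100.
sorted lowest 4 of 16: [20.1, 20.1, 20.1, 20.2] -> mean = 20.1250 mm
overall mean = 23.1250 mm
DU = (20.1250/23.1250)*100 = 87.03 %
Therefore the distribution uniformity DU = 87.03 %.


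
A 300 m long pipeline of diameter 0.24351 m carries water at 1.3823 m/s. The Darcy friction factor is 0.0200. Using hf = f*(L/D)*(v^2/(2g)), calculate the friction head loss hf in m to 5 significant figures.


hf = 0.0200 * (300/0.24351) * (1.3823^2 / (2*9.81))
hf = 2.3996 m
Therefore the friction head loss hf = 2.3996 m.


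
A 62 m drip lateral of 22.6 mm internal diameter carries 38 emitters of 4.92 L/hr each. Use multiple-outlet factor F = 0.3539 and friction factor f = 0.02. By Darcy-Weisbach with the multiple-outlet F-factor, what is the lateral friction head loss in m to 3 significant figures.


Approach: apply Darcy-Weisbach with the multiple-outlet F-factor, Q = n*q/(3600*1000) m^3/s; v = Q/A; hf = F*f*(L/D)*(v^2/(2g)).
Q = 38*4.92/(3600*1000) = 5.1933e-05 m^3/s
A = pi*(22.6e-3/2)^2 = 4.0115e-04 m^2, so v = Q/A = 0.12946 m/s
hf = 0.3539*0.02*(62/0.0226)*(0.12946^2/(2*9.81)) = 0.0166 m
Therefore the lateral friction head loss = 0.0166 m.


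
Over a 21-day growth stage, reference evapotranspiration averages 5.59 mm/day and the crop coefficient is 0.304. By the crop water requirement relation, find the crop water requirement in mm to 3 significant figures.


Approach: apply the crop water requirement relation, CWR = ET0 * Kc * days.
CWR = 5.59 * 0.304 * 21 = 35.7 mm
Therefore the crop water requirement = 35.7 mm.


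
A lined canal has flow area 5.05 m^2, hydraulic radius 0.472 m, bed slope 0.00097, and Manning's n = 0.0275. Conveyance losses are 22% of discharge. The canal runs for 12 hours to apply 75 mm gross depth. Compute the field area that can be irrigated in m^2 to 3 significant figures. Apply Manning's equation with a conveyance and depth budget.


Approach: apply Manning's equation with a conveyance and depth budget, Q = (1/n)*A*R^(2/3)*S^(1/2); Q_field = Q*(1-loss); Area = Q_field*t/(d/1000).
Step 1 — canal discharge (Manning's equation):
  Q = (1/0.0275) * 5.05 * 0.472^(2/3) * 0.00097^(1/2) = 3.4671 m^3/s
Step 2 — delivered flow: Q_field = 3.4671*(1 - 22/100) = 2.7044 m^3/s
Step 3 — volume delivered: V = 2.7044 * 12*3600 = 116830 m^3
Step 4 — area served: A = V / (depth/1000) = 116830 / 0.075 = 1560000 m^2
Therefore the field area that can be irrigated = 1560000 m^2.


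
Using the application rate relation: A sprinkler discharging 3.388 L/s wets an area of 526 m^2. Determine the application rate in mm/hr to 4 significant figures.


Approach: apply the application rate relation, rate = (Q/A)*3600.
rate = (3.388 / 526) * 3600 = 23.19 mm/hr
Therefore the application rate = 23.19 mm/hr.


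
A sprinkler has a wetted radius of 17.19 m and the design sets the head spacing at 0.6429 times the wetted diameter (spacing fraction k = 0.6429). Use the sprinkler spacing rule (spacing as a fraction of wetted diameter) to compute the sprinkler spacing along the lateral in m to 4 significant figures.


Approach: apply the sprinkler spacing rule (spacing as a fraction of wetted diameter), S = k*(2*R).
S = 0.6429 * (2 * 17.19) = 22.10 m
Therefore the sprinkler spacing along the lateral = 22.10 m.


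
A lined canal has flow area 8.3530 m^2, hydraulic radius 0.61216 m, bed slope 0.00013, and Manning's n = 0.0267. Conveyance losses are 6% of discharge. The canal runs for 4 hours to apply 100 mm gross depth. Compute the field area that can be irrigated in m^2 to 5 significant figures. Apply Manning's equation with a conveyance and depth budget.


Approach: apply Manning's equation with a conveyance and depth budget, Q = (1/n)*A*R^(2/3)*S^(1/2); Q_field = Q*(1-loss); Area = Q_field*t/(d/1000).
Step 1 — canal discharge (Manning's equation):
  Q = (1/0.0267) * 8.3530 * 0.61216^(2/3) * 0.00013^(1/2) = 2.571656 m^3/s
Step 2 — delivered flow: Q_field = 2.571656*(1 - 6/100) = 2.417357 m^3/s
Step 3 — volume delivered: V = 2.417357 * 4*3600 = 34809.93 m^3
Step 4 — area served: A = V / (depth/1000) = 34809.93 / 0.1 = 348100 m^2
Therefore the field area that can be irrigated = 348100 m^2.


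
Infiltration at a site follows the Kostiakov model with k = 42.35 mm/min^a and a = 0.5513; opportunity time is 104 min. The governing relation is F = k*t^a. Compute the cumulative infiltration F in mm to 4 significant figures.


F = 42.35 * 104^0.5513 = 548.1 mm
Therefore the cumulative infiltration F = 548.1 mm.


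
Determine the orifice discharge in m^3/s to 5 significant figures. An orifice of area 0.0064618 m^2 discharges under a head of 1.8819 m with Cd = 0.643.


Approach: apply the orifice equation, Q = Cd*A*sqrt(2*g*h).
Q = 0.643 * 0.0064618 * sqrt(2*9.81*1.8819) = 0.025247 m^3/s
Therefore the orifice discharge = 0.025247 m^3/s.
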